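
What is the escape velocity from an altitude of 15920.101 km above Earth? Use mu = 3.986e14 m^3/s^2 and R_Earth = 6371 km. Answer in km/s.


r = 6371.0 + 15920.101 = 22291.1010 km = 2.2291101e+07 m
v_esc = sqrt(2*mu/r) = sqrt(2*3.986e14 / 2.2291101e+07)
v_esc = 5980.2300 m/s = 5.9802 km/s

5.9802 km/s


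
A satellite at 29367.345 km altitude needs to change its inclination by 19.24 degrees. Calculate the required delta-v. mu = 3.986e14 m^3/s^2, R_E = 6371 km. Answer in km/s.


r = 35738.3450 km = 3.5738345e+07 m
V = sqrt(mu/r) = 3339.6536 m/s
di = 19.24 deg = 0.3358013 rad
dV = 2*V*sin(di/2) = 2*3339.6536*sin(0.1679007)
dV = 1116.1985 m/s = 1.1162 km/s

1.1162 km/s


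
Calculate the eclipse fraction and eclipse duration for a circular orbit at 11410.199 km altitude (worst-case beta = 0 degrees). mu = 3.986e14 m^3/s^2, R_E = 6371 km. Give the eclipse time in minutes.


r = 17781.1990 km
T = 393.2797 min
Eclipse fraction = arcsin(R_E/r)/pi = arcsin(6371.0000/17781.1990)/pi
= arcsin(0.3582998)/pi = 0.1166434
Eclipse duration = 0.1166434 * 393.2797 = 45.8735 min

45.8735 minutes


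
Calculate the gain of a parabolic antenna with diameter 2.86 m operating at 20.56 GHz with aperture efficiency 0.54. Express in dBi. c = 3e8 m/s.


lambda = c/f = 3e8 / 2.056e+10 = 0.01459144 m
G = eta*(pi*D/lambda)^2 = 0.54*(pi*2.86/0.01459144)^2
G = 204752.5328 (linear)
G = 10*log10(204752.5328) = 53.1123 dBi

53.1123 dBi


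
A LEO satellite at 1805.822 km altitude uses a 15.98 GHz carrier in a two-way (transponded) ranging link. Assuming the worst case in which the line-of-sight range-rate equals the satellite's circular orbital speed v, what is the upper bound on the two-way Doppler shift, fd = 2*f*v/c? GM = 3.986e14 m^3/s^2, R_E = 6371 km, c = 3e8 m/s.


r = 8.176822e+06 m
v = sqrt(mu/r) = 6981.9442 m/s (worst-case radial velocity)
f = 15.98 GHz = 1.598e+10 Hz
fd = 2*f*v/c = 2*1.598e+10*6981.9442/3.0e+08
fd = 743809.7917 Hz

743809.7917 Hz


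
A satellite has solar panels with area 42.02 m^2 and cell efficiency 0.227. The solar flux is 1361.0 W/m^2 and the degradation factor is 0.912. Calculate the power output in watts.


P = area * eta * S * degradation
P = 42.02 * 0.227 * 1361.0 * 0.912
P = 11839.5411 W

11839.5411 W


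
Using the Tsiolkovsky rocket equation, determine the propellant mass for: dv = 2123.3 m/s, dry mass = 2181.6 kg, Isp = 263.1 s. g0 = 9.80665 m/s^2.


ve = Isp * g0 = 263.1 * 9.80665 = 2580.129615 m/s
mass ratio = exp(dv/ve) = exp(2123.3/2580.129615) = 2.27719211
m_prop = m_dry * (mr - 1) = 2181.6 * (2.27719211 - 1)
m_prop = 2786.3223 kg

2786.3223 kg


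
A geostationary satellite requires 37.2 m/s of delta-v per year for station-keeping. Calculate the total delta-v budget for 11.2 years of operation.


dV = rate * years = 37.2 * 11.2
dV = 416.6400 m/s

416.6400 m/s


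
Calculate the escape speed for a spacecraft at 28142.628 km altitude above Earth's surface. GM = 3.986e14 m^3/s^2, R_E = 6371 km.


r = 6371.0 + 28142.628 = 34513.6280 km = 3.4513628e+07 m
v_esc = sqrt(2*mu/r) = sqrt(2*3.986e14 / 3.4513628e+07)
v_esc = 4806.0506 m/s = 4.8061 km/s

4.8061 km/s


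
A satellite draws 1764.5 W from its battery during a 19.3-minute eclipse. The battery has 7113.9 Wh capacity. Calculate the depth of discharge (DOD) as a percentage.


E_used = P * t / 60 = 1764.5 * 19.3 / 60 = 567.5808 Wh
DOD = E_used / E_total * 100 = 567.5808 / 7113.9 * 100
DOD = 7.9785 %

7.9785 %


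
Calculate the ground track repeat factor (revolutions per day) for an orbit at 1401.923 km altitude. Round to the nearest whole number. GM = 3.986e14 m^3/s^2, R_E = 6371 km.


r = 7.772923e+06 m
T = 2*pi*sqrt(r^3/mu) = 6820.0533 s = 113.6676 min
revs/day = 1440 / 113.6676 = 12.6685
Rounded: 13 revolutions per day

13 revolutions per day


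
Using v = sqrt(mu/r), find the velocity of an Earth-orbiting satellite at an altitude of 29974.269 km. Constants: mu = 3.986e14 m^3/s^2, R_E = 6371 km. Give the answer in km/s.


r = R_E + alt = 6371.0 + 29974.269 = 36345.2690 km = 3.6345269e+07 m
v = sqrt(mu/r) = sqrt(3.986e14 / 3.6345269e+07) = 3311.6521 m/s = 3.3117 km/s

3.3117 km/s


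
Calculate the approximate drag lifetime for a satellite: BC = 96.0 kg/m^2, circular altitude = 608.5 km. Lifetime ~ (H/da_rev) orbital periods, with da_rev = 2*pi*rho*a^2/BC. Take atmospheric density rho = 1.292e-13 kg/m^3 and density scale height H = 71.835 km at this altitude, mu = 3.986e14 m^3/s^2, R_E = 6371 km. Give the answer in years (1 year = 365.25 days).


a = R_E + alt = 6979.5000 km = 6.9795e+06 m
da_rev = 2*pi*rho*a^2/BC = 2*pi*1.292e-13*(6.9795e+06)^2/96.0 = 0.411926538 m per revolution
N = H/da_rev = 71835.0000 m / 0.411926538 m = 174387.8904 revolutions
P = 2*pi*sqrt(a^3/mu) = 5802.9348 s
lifetime = N*P = 174387.8904 * 5802.9348 = 1.0119616e+09 s = 11712.5180 days
years = 11712.5180 / 365.25 = 32.0671 years

32.0671 years


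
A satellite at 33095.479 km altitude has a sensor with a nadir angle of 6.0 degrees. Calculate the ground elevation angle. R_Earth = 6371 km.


r = R_E + alt = 39466.4790 km
Law of sines in the satellite / Earth-center / ground-point triangle:
  sin(nadir)/R_E = sin(90 + el)/r  =>  cos(el) = (r/R_E)*sin(nadir)
cos(el) = (39466.4790 / 6371.0000) * sin(6.0 deg) = 0.6475232
el = arccos(0.6475232) = 49.6449 deg
(Earth-central angle = 90 - nadir - el = 34.3551 deg)

49.6449 degrees


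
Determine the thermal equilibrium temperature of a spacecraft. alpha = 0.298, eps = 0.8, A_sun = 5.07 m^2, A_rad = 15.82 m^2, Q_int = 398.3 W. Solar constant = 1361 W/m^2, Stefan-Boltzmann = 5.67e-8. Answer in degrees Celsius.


Numerator = alpha*S*A_sun + Q_int = 0.298*1361*5.07 + 398.3 = 2454.5805 W
Denominator = eps*sigma*A_rad = 0.8*5.67e-8*15.82 = 7.175952e-07 W/K^4
T^4 = 3.4205642e+09 K^4
T = 241.8379 K = -31.3121 C

-31.3121 degrees Celsius


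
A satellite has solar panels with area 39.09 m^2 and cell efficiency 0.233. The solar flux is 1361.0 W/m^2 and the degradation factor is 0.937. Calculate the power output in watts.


P = area * eta * S * degradation
P = 39.09 * 0.233 * 1361.0 * 0.937
P = 11615.0025 W

11615.0025 W


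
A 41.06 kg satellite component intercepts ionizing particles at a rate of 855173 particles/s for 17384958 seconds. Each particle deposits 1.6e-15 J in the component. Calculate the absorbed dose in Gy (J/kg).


Total energy deposited = rate * time * E_per
  = 855173 * 17384958 * 1.6e-15 = 0.02378743 J
Dose = E_total / mass = 0.02378743 / 41.06
Dose = 5.7933353e-04 Gy

5.7933e-04 Gy


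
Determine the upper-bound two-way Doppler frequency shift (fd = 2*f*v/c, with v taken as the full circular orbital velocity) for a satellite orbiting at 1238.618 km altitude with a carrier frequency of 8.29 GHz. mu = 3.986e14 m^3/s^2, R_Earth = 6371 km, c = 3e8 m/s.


r = 7.609618e+06 m
v = sqrt(mu/r) = 7237.4774 m/s (worst-case radial velocity)
f = 8.29 GHz = 8.29e+09 Hz
fd = 2*f*v/c = 2*8.29e+09*7237.4774/3.0e+08
fd = 399991.2497 Hz

399991.2497 Hz


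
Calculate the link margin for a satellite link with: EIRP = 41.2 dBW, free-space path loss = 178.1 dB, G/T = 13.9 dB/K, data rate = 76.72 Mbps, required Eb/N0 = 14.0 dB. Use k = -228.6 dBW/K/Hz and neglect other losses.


C/N0 = EIRP - FSPL + G/T - k = 41.2 - 178.1 + 13.9 - (-228.6)
C/N0 = 105.6000 dB-Hz
R_b = 76.72 Mbps = 7.672e+07 bps -> 10*log10(R_b) = 78.8491 dB-Hz
Eb/N0 = C/N0 - 10*log10(R_b) = 105.6000 - 78.8491 = 26.7509 dB
Margin = Eb/N0 - Eb/N0_req = 26.7509 - 14.0 = 12.7509 dB (link closes)

12.7509 dB


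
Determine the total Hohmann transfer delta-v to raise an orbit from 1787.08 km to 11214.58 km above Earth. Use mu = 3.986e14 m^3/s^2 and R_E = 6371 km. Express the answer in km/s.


r1 = 8158.0800 km = 8.15808e+06 m
r2 = 17585.5800 km = 1.758558e+07 m
dv1 = sqrt(mu/r1)*(sqrt(2*r2/(r1+r2)) - 1) = 1180.2438 m/s
dv2 = sqrt(mu/r2)*(1 - sqrt(2*r1/(r1+r2))) = 970.6961 m/s
total dv = |dv1| + |dv2| = 1180.2438 + 970.6961 = 2150.9399 m/s = 2.1509 km/s

2.1509 km/s


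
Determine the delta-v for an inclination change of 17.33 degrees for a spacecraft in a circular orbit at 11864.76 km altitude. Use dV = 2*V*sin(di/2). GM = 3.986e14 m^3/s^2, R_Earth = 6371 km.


r = 18235.7600 km = 1.823576e+07 m
V = sqrt(mu/r) = 4675.2702 m/s
di = 17.33 deg = 0.3024656 rad
dV = 2*V*sin(di/2) = 2*4675.2702*sin(0.1512328)
dV = 1408.7239 m/s = 1.4087 km/s

1.4087 km/s


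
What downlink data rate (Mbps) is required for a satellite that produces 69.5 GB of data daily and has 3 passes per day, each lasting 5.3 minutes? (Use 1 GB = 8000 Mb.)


total contact time = 3 * 5.3 * 60 = 954.0000 s
data = 69.5 GB = 556000.0000 Mb
rate = 556000.0000 / 954.0000 = 582.8092 Mbps

582.8092 Mbps


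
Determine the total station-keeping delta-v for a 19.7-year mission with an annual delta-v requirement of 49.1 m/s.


dV = rate * years = 49.1 * 19.7
dV = 967.2700 m/s

967.2700 m/s


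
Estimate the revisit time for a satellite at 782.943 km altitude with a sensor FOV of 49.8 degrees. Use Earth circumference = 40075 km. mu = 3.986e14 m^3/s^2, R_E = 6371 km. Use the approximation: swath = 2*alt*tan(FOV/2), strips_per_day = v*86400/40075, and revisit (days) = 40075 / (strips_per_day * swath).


swath = 2*782.943*tan(0.434587) = 726.8601 km
v = sqrt(mu/r) = 7464.4173 m/s = 7.4644 km/s
strips/day = v*86400/40075 = 7.4644*86400/40075 = 16.0930
coverage/day = strips * swath = 16.0930 * 726.8601 = 11697.3353 km
revisit = 40075 / 11697.3353 = 3.4260 days

3.4260 days


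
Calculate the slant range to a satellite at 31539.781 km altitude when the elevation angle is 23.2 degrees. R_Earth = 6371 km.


h = 31539.781 km, el = 23.2 deg
d = -R_E*sin(el) + sqrt((R_E*sin(el))^2 + 2*R_E*h + h^2)
d = -6371.0000*sin(0.4049164) + sqrt((6371.0000*0.3939419)^2 + 2*6371.0000*31539.781 + 31539.781^2)
d = 34945.9939 km

34945.9939 km


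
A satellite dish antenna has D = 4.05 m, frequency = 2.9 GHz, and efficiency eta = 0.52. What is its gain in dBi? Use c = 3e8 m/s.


lambda = c/f = 3e8 / 2.9e+09 = 0.1034483 m
G = eta*(pi*D/lambda)^2 = 0.52*(pi*4.05/0.1034483)^2
G = 7866.2297 (linear)
G = 10*log10(7866.2297) = 38.9577 dBi

38.9577 dBi


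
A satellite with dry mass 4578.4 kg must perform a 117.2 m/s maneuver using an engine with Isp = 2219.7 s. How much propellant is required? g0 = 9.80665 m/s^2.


ve = Isp * g0 = 2219.7 * 9.80665 = 21767.821005 m/s
mass ratio = exp(dv/ve) = exp(117.2/21767.821005) = 1.00539861
m_prop = m_dry * (mr - 1) = 4578.4 * (1.00539861 - 1)
m_prop = 24.7170 kg

24.7170 kg


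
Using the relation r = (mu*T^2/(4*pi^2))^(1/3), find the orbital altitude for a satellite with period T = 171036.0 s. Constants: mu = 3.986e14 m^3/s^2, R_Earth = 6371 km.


T = 171036.0 s
r = (mu*T^2/(4*pi^2))^(1/3) = (3.986e14 * 171036.0^2 / (4*pi^2))^(1/3)
r = 6.6596418e+07 m = 66596.4184 km
alt = r - R_E = 66596.4184 - 6371 = 60225.4184 km

60225.4184 km


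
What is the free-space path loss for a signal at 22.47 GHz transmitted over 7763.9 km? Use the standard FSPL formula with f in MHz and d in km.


f = 22.47 GHz = 22470.0000 MHz
d = 7763.9 km
FSPL = 32.44 + 20*log10(22470.0000) + 20*log10(7763.9)
FSPL = 32.44 + 87.0321 + 77.8016
FSPL = 197.2737 dB

197.2737 dB


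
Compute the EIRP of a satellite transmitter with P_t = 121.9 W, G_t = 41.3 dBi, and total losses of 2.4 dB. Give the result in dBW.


Pt = 121.9 W = 20.8600 dBW
EIRP = Pt_dBW + Gt - losses = 20.8600 + 41.3 - 2.4 = 59.7600 dBW

59.7600 dBW


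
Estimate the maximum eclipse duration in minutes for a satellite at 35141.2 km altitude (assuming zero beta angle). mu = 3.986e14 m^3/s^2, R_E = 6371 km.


r = 41512.2000 km
T = 1402.8899 min
Eclipse fraction = arcsin(R_E/r)/pi = arcsin(6371.0000/41512.2000)/pi
= arcsin(0.153473)/pi = 0.0490458
Eclipse duration = 0.0490458 * 1402.8899 = 68.8059 min

68.8059 minutes


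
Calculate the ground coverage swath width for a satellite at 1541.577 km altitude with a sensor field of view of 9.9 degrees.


FOV = 9.9 deg = 0.1727876 rad
swath = 2 * alt * tan(FOV/2) = 2 * 1541.577 * tan(0.0863938)
swath = 2 * 1541.577 * 0.08660939
swath = 267.0301 km

267.0301 km


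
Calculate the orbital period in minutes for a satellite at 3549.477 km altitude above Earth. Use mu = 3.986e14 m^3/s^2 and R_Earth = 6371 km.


r = 9920.4770 km = 9.920477e+06 m
T = 2*pi*sqrt(r^3/mu) = 2*pi*sqrt(9.7633231e+20 / 3.986e14)
T = 9833.5437 s = 163.8924 min

163.8924 minutes


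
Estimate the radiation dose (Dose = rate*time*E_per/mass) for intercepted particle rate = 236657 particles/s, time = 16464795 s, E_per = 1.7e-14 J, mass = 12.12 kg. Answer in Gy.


Total energy deposited = rate * time * E_per
  = 236657 * 16464795 * 1.7e-14 = 0.06624065 J
Dose = E_total / mass = 0.06624065 / 12.12
Dose = 0.0054654 Gy

0.0055 Gy


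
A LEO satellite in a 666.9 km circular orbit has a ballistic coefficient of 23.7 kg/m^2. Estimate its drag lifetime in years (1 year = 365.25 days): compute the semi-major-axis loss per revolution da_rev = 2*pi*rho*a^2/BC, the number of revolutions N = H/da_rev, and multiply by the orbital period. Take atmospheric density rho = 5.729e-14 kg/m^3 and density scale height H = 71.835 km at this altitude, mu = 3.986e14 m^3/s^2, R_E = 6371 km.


a = R_E + alt = 7037.9000 km = 7.0379e+06 m
da_rev = 2*pi*rho*a^2/BC = 2*pi*5.729e-14*(7.0379e+06)^2/23.7 = 0.752309469 m per revolution
N = H/da_rev = 71835.0000 m / 0.752309469 m = 95485.9708 revolutions
P = 2*pi*sqrt(a^3/mu) = 5875.9198 s
lifetime = N*P = 95485.9708 * 5875.9198 = 5.6106791e+08 s = 6493.8415 days
years = 6493.8415 / 365.25 = 17.7792 years

17.7792 years


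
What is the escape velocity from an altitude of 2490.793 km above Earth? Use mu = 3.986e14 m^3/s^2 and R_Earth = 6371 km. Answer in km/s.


r = 6371.0 + 2490.793 = 8861.7930 km = 8.861793e+06 m
v_esc = sqrt(2*mu/r) = sqrt(2*3.986e14 / 8.861793e+06)
v_esc = 9484.6835 m/s = 9.4847 km/s

9.4847 km/s


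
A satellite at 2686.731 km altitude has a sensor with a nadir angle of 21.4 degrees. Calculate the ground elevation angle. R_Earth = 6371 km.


r = R_E + alt = 9057.7310 km
Law of sines in the satellite / Earth-center / ground-point triangle:
  sin(nadir)/R_E = sin(90 + el)/r  =>  cos(el) = (r/R_E)*sin(nadir)
cos(el) = (9057.7310 / 6371.0000) * sin(21.4 deg) = 0.5187499
el = arccos(0.5187499) = 58.7516 deg
(Earth-central angle = 90 - nadir - el = 9.8484 deg)

58.7516 degrees


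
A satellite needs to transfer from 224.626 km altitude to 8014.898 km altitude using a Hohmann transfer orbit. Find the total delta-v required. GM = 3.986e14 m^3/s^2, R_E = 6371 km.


r1 = 6595.6260 km = 6.595626e+06 m
r2 = 14385.8980 km = 1.4385898e+07 m
dv1 = sqrt(mu/r1)*(sqrt(2*r2/(r1+r2)) - 1) = 1329.5113 m/s
dv2 = sqrt(mu/r2)*(1 - sqrt(2*r1/(r1+r2))) = 1090.0765 m/s
total dv = |dv1| + |dv2| = 1329.5113 + 1090.0765 = 2419.5879 m/s = 2.4196 km/s

2.4196 km/s


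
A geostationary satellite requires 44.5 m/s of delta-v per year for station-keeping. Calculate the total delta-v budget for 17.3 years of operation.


dV = rate * years = 44.5 * 17.3
dV = 769.8500 m/s

769.8500 m/s


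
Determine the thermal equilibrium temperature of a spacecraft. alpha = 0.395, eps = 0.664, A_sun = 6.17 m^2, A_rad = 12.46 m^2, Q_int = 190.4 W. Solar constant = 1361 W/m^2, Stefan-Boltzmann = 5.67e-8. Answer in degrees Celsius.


Numerator = alpha*S*A_sun + Q_int = 0.395*1361*6.17 + 190.4 = 3507.3612 W
Denominator = eps*sigma*A_rad = 0.664*5.67e-8*12.46 = 4.6910405e-07 W/K^4
T^4 = 7.4767233e+09 K^4
T = 294.0545 K = 20.9045 C

20.9045 degrees Celsius


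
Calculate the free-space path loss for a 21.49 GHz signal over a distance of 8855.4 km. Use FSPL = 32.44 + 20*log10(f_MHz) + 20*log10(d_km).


f = 21.49 GHz = 21490.0000 MHz
d = 8855.4 km
FSPL = 32.44 + 20*log10(21490.0000) + 20*log10(8855.4)
FSPL = 32.44 + 86.6447 + 78.9442
FSPL = 198.0289 dB

198.0289 dB


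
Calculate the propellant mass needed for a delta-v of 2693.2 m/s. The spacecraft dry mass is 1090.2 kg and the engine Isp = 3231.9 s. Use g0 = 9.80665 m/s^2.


ve = Isp * g0 = 3231.9 * 9.80665 = 31694.112135 m/s
mass ratio = exp(dv/ve) = exp(2693.2/31694.112135) = 1.08868960
m_prop = m_dry * (mr - 1) = 1090.2 * (1.08868960 - 1)
m_prop = 96.6894 kg

96.6894 kg


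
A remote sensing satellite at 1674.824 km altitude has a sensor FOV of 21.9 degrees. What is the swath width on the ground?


FOV = 21.9 deg = 0.3822271 rad
swath = 2 * alt * tan(FOV/2) = 2 * 1674.824 * tan(0.1911136)
swath = 2 * 1674.824 * 0.1934748
swath = 648.0726 km

648.0726 km


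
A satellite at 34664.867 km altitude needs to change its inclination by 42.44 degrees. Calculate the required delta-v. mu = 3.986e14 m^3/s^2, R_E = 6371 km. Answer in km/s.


r = 41035.8670 km = 4.1035867e+07 m
V = sqrt(mu/r) = 3116.6414 m/s
di = 42.44 deg = 0.7407177 rad
dV = 2*V*sin(di/2) = 2*3116.6414*sin(0.3703589)
dV = 2256.1367 m/s = 2.2561 km/s

2.2561 km/s


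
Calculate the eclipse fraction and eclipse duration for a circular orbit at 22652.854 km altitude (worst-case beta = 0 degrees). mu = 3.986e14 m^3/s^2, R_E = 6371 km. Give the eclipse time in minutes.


r = 29023.8540 km
T = 820.1487 min
Eclipse fraction = arcsin(R_E/r)/pi = arcsin(6371.0000/29023.8540)/pi
= arcsin(0.2195091)/pi = 0.07044556
Eclipse duration = 0.07044556 * 820.1487 = 57.7758 min

57.7758 minutes


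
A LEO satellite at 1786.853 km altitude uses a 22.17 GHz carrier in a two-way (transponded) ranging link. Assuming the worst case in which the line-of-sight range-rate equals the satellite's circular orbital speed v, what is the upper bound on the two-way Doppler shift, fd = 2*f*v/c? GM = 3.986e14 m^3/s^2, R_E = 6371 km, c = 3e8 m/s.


r = 8.157853e+06 m
v = sqrt(mu/r) = 6990.0569 m/s (worst-case radial velocity)
f = 22.17 GHz = 2.217e+10 Hz
fd = 2*f*v/c = 2*2.217e+10*6990.0569/3.0e+08
fd = 1.0331304e+06 Hz

1.0331e+06 Hz


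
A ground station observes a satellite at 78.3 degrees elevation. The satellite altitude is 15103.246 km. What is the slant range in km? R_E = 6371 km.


h = 15103.246 km, el = 78.3 deg
d = -R_E*sin(el) + sqrt((R_E*sin(el))^2 + 2*R_E*h + h^2)
d = -6371.0000*sin(1.3666) + sqrt((6371.0000*0.9792228)^2 + 2*6371.0000*15103.246 + 15103.246^2)
d = 15196.7181 km

15196.7181 km


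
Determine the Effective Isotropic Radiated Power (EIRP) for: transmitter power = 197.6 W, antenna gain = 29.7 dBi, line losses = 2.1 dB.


Pt = 197.6 W = 22.9579 dBW
EIRP = Pt_dBW + Gt - losses = 22.9579 + 29.7 - 2.1 = 50.5579 dBW

50.5579 dBW


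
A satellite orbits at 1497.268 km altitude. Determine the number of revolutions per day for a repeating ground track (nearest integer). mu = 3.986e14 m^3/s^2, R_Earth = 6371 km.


r = 7.868268e+06 m
T = 2*pi*sqrt(r^3/mu) = 6945.9226 s = 115.7654 min
revs/day = 1440 / 115.7654 = 12.4390
Rounded: 12 revolutions per day

12 revolutions per day


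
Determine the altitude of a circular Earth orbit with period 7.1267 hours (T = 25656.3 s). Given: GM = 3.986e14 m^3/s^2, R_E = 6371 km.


T = 25656.3 s
r = (mu*T^2/(4*pi^2))^(1/3) = (3.986e14 * 25656.3^2 / (4*pi^2))^(1/3)
r = 1.8801328e+07 m = 18801.3284 km
alt = r - R_E = 18801.3284 - 6371 = 12430.3284 km

12430.3284 km


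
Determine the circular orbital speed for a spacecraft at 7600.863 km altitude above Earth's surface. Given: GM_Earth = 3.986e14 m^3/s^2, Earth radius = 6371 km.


r = R_E + alt = 6371.0 + 7600.863 = 13971.8630 km = 1.3971863e+07 m
v = sqrt(mu/r) = sqrt(3.986e14 / 1.3971863e+07) = 5341.2326 m/s = 5.3412 km/s

5.3412 km/s


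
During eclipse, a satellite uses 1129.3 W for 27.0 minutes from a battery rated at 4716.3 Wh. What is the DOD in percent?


E_used = P * t / 60 = 1129.3 * 27.0 / 60 = 508.1850 Wh
DOD = E_used / E_total * 100 = 508.1850 / 4716.3 * 100
DOD = 10.7751 %

10.7751 %


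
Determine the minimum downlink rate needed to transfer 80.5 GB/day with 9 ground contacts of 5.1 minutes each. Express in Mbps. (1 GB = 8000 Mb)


total contact time = 9 * 5.1 * 60 = 2754.0000 s
data = 80.5 GB = 644000.0000 Mb
rate = 644000.0000 / 2754.0000 = 233.8417 Mbps

233.8417 Mbps


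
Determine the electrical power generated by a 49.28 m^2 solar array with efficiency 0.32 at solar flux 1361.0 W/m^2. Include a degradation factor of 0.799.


P = area * eta * S * degradation
P = 49.28 * 0.32 * 1361.0 * 0.799
P = 17148.4781 W

17148.4781 W


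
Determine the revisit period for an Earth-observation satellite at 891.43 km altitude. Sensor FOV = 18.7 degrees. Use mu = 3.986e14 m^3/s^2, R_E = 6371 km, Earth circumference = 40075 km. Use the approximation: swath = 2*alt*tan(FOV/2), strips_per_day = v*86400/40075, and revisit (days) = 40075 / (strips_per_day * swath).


swath = 2*891.43*tan(0.1631883) = 293.5523 km
v = sqrt(mu/r) = 7408.4553 m/s = 7.4085 km/s
strips/day = v*86400/40075 = 7.4085*86400/40075 = 15.9723
coverage/day = strips * swath = 15.9723 * 293.5523 = 4688.7101 km
revisit = 40075 / 4688.7101 = 8.5471 days

8.5471 days


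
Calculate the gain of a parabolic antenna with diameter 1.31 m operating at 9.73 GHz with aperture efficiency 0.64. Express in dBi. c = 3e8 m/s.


lambda = c/f = 3e8 / 9.73e+09 = 0.03083248 m
G = eta*(pi*D/lambda)^2 = 0.64*(pi*1.31/0.03083248)^2
G = 11402.6418 (linear)
G = 10*log10(11402.6418) = 40.5701 dBi

40.5701 dBi


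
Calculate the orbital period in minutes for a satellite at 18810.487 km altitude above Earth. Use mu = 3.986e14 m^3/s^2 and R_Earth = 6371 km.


r = 25181.4870 km = 2.5181487e+07 m
T = 2*pi*sqrt(r^3/mu) = 2*pi*sqrt(1.5967764e+22 / 3.986e14)
T = 39767.9569 s = 662.7993 min

662.7993 minutes


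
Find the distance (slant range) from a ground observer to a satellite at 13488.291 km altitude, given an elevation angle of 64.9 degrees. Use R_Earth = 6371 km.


h = 13488.291 km, el = 64.9 deg
d = -R_E*sin(el) + sqrt((R_E*sin(el))^2 + 2*R_E*h + h^2)
d = -6371.0000*sin(1.1327) + sqrt((6371.0000*0.9055688)^2 + 2*6371.0000*13488.291 + 13488.291^2)
d = 13905.1613 km

13905.1613 km


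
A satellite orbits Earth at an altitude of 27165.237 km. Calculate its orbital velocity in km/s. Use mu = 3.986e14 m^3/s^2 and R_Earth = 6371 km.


r = R_E + alt = 6371.0 + 27165.237 = 33536.2370 km = 3.3536237e+07 m
v = sqrt(mu/r) = sqrt(3.986e14 / 3.3536237e+07) = 3447.5572 m/s = 3.4476 km/s

3.4476 km/s


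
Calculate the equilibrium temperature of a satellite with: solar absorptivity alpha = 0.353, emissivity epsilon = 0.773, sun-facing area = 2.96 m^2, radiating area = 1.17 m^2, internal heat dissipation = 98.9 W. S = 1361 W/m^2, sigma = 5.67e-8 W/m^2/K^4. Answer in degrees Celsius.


Numerator = alpha*S*A_sun + Q_int = 0.353*1361*2.96 + 98.9 = 1520.9817 W
Denominator = eps*sigma*A_rad = 0.773*5.67e-8*1.17 = 5.1280047e-08 W/K^4
T^4 = 2.9660302e+10 K^4
T = 414.9960 K = 141.8460 C

141.8460 degrees Celsius


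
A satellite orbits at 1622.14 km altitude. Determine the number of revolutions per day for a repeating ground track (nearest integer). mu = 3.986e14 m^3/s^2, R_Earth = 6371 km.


r = 7.99314e+06 m
T = 2*pi*sqrt(r^3/mu) = 7111.9280 s = 118.5321 min
revs/day = 1440 / 118.5321 = 12.1486
Rounded: 12 revolutions per day

12 revolutions per day


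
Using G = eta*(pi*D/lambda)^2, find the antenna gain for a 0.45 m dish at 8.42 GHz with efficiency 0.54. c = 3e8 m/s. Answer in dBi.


lambda = c/f = 3e8 / 8.42e+09 = 0.03562945 m
G = eta*(pi*D/lambda)^2 = 0.54*(pi*0.45/0.03562945)^2
G = 850.1591 (linear)
G = 10*log10(850.1591) = 29.2950 dBi

29.2950 dBi


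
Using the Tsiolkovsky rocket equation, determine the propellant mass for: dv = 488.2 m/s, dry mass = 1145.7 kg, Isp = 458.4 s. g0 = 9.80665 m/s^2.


ve = Isp * g0 = 458.4 * 9.80665 = 4495.368360 m/s
mass ratio = exp(dv/ve) = exp(488.2/4495.368360) = 1.11471712
m_prop = m_dry * (mr - 1) = 1145.7 * (1.11471712 - 1)
m_prop = 131.4314 kg

131.4314 kg


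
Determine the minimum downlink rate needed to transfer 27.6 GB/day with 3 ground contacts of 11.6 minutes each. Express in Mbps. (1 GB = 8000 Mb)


total contact time = 3 * 11.6 * 60 = 2088.0000 s
data = 27.6 GB = 220800.0000 Mb
rate = 220800.0000 / 2088.0000 = 105.7471 Mbps

105.7471 Mbps


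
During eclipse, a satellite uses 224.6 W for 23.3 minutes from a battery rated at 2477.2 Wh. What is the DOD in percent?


E_used = P * t / 60 = 224.6 * 23.3 / 60 = 87.2197 Wh
DOD = E_used / E_total * 100 = 87.2197 / 2477.2 * 100
DOD = 3.5209 %

3.5209 %


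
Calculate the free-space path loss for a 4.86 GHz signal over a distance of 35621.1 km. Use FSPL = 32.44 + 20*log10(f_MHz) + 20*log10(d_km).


f = 4.86 GHz = 4860.0000 MHz
d = 35621.1 km
FSPL = 32.44 + 20*log10(4860.0000) + 20*log10(35621.1)
FSPL = 32.44 + 73.7327 + 91.0341
FSPL = 197.2069 dB

197.2069 dB


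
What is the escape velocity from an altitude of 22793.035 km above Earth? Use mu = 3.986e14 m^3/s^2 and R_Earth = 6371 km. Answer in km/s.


r = 6371.0 + 22793.035 = 29164.0350 km = 2.9164035e+07 m
v_esc = sqrt(2*mu/r) = sqrt(2*3.986e14 / 2.9164035e+07)
v_esc = 5228.2921 m/s = 5.2283 km/s

5.2283 km/s


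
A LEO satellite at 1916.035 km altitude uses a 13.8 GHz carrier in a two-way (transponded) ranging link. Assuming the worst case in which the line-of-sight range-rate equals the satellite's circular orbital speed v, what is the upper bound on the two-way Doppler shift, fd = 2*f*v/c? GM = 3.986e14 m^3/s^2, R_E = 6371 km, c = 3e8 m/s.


r = 8.287035e+06 m
v = sqrt(mu/r) = 6935.3608 m/s (worst-case radial velocity)
f = 13.8 GHz = 1.38e+10 Hz
fd = 2*f*v/c = 2*1.38e+10*6935.3608/3.0e+08
fd = 638053.1954 Hz

638053.1954 Hz


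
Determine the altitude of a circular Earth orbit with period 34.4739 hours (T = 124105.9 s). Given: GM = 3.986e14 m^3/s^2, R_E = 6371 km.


T = 124105.9 s
r = (mu*T^2/(4*pi^2))^(1/3) = (3.986e14 * 124105.9^2 / (4*pi^2))^(1/3)
r = 5.3775873e+07 m = 53775.8732 km
alt = r - R_E = 53775.8732 - 6371 = 47404.8732 km

47404.8732 km


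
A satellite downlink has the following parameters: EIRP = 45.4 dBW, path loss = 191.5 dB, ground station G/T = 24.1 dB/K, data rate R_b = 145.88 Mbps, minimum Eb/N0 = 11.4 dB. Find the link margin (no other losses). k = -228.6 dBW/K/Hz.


C/N0 = EIRP - FSPL + G/T - k = 45.4 - 191.5 + 24.1 - (-228.6)
C/N0 = 106.6000 dB-Hz
R_b = 145.88 Mbps = 1.4588e+08 bps -> 10*log10(R_b) = 81.6400 dB-Hz
Eb/N0 = C/N0 - 10*log10(R_b) = 106.6000 - 81.6400 = 24.9600 dB
Margin = Eb/N0 - Eb/N0_req = 24.9600 - 11.4 = 13.5600 dB (link closes)

13.5600 dB


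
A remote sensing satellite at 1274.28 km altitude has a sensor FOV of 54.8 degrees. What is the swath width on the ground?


FOV = 54.8 deg = 0.9564404 rad
swath = 2 * alt * tan(FOV/2) = 2 * 1274.28 * tan(0.4782202)
swath = 2 * 1274.28 * 0.5183508
swath = 1321.0480 km

1321.0480 km


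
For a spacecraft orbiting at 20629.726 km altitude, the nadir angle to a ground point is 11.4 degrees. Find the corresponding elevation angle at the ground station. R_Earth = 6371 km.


r = R_E + alt = 27000.7260 km
Law of sines in the satellite / Earth-center / ground-point triangle:
  sin(nadir)/R_E = sin(90 + el)/r  =>  cos(el) = (r/R_E)*sin(nadir)
cos(el) = (27000.7260 / 6371.0000) * sin(11.4 deg) = 0.8376851
el = arccos(0.8376851) = 33.1035 deg
(Earth-central angle = 90 - nadir - el = 45.4965 deg)

33.1035 degrees


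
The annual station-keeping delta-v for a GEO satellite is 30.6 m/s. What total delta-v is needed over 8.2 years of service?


dV = rate * years = 30.6 * 8.2
dV = 250.9200 m/s

250.9200 m/s


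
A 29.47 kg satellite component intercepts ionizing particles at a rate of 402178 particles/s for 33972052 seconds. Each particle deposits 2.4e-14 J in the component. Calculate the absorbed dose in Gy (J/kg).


Total energy deposited = rate * time * E_per
  = 402178 * 33972052 * 2.4e-14 = 0.3279075 J
Dose = E_total / mass = 0.3279075 / 29.47
Dose = 0.01112682 Gy

0.0111 Gy


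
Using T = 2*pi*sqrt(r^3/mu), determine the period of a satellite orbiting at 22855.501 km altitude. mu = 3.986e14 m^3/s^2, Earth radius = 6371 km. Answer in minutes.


r = 29226.5010 km = 2.9226501e+07 m
T = 2*pi*sqrt(r^3/mu) = 2*pi*sqrt(2.4964937e+22 / 3.986e14)
T = 49725.1908 s = 828.7532 min

828.7532 minutes


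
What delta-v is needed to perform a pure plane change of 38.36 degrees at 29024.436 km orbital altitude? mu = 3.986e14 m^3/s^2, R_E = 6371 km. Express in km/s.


r = 35395.4360 km = 3.5395436e+07 m
V = sqrt(mu/r) = 3355.7918 m/s
di = 38.36 deg = 0.6695083 rad
dV = 2*V*sin(di/2) = 2*3355.7918*sin(0.3347542)
dV = 2205.0034 m/s = 2.2050 km/s

2.2050 km/s


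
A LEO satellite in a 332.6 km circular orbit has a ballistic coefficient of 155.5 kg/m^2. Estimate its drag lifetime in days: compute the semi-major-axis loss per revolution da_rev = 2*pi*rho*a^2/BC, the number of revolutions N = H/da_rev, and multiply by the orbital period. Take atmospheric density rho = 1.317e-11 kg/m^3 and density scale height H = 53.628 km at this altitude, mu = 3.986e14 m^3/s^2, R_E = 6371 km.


a = R_E + alt = 6703.6000 km = 6.7036e+06 m
da_rev = 2*pi*rho*a^2/BC = 2*pi*1.317e-11*(6.7036e+06)^2/155.5 = 23.913956 m per revolution
N = H/da_rev = 53628.0000 m / 23.913956 m = 2242.5398 revolutions
P = 2*pi*sqrt(a^3/mu) = 5462.2725 s
lifetime = N*P = 2242.5398 * 5462.2725 = 1.2249364e+07 s = 141.7750 days

141.7750 days


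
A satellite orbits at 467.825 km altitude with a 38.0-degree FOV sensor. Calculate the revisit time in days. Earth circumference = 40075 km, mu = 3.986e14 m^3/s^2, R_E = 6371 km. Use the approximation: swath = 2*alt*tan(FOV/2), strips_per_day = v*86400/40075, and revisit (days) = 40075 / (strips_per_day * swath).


swath = 2*467.825*tan(0.3316126) = 322.1701 km
v = sqrt(mu/r) = 7634.4526 m/s = 7.6345 km/s
strips/day = v*86400/40075 = 7.6345*86400/40075 = 16.4596
coverage/day = strips * swath = 16.4596 * 322.1701 = 5302.7773 km
revisit = 40075 / 5302.7773 = 7.5574 days

7.5574 days


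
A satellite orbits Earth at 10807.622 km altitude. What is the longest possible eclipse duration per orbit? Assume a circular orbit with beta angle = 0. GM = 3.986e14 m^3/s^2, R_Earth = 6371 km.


r = 17178.6220 km
T = 373.4586 min
Eclipse fraction = arcsin(R_E/r)/pi = arcsin(6371.0000/17178.6220)/pi
= arcsin(0.3708679)/pi = 0.1209397
Eclipse duration = 0.1209397 * 373.4586 = 45.1660 min

45.1660 minutes


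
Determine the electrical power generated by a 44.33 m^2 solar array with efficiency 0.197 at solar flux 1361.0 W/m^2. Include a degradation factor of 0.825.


P = area * eta * S * degradation
P = 44.33 * 0.197 * 1361.0 * 0.825
P = 9805.6420 W

9805.6420 W


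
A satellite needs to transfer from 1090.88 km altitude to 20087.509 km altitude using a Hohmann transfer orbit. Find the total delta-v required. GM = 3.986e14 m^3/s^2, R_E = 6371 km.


r1 = 7461.8800 km = 7.46188e+06 m
r2 = 26458.5090 km = 2.6458509e+07 m
dv1 = sqrt(mu/r1)*(sqrt(2*r2/(r1+r2)) - 1) = 1819.9862 m/s
dv2 = sqrt(mu/r2)*(1 - sqrt(2*r1/(r1+r2))) = 1306.8676 m/s
total dv = |dv1| + |dv2| = 1819.9862 + 1306.8676 = 3126.8538 m/s = 3.1269 km/s

3.1269 km/s


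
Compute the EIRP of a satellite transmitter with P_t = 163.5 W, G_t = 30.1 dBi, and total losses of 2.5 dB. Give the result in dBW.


Pt = 163.5 W = 22.1352 dBW
EIRP = Pt_dBW + Gt - losses = 22.1352 + 30.1 - 2.5 = 49.7352 dBW

49.7352 dBW


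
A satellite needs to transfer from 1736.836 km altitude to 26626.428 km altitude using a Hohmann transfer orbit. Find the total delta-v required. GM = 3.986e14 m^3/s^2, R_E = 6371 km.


r1 = 8107.8360 km = 8.107836e+06 m
r2 = 32997.4280 km = 3.2997428e+07 m
dv1 = sqrt(mu/r1)*(sqrt(2*r2/(r1+r2)) - 1) = 1872.7007 m/s
dv2 = sqrt(mu/r2)*(1 - sqrt(2*r1/(r1+r2))) = 1292.6226 m/s
total dv = |dv1| + |dv2| = 1872.7007 + 1292.6226 = 3165.3233 m/s = 3.1653 km/s

3.1653 km/s


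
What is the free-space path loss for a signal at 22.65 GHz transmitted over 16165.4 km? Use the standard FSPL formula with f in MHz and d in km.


f = 22.65 GHz = 22650.0000 MHz
d = 16165.4 km
FSPL = 32.44 + 20*log10(22650.0000) + 20*log10(16165.4)
FSPL = 32.44 + 87.1014 + 84.1717
FSPL = 203.7131 dB

203.7131 dB


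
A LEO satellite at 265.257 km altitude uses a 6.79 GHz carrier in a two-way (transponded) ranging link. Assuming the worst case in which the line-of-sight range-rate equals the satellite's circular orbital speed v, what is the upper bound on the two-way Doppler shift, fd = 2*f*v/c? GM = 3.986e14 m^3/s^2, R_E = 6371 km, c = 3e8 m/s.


r = 6.636257e+06 m
v = sqrt(mu/r) = 7750.0954 m/s (worst-case radial velocity)
f = 6.79 GHz = 6.79e+09 Hz
fd = 2*f*v/c = 2*6.79e+09*7750.0954/3.0e+08
fd = 350820.9855 Hz

350820.9855 Hz


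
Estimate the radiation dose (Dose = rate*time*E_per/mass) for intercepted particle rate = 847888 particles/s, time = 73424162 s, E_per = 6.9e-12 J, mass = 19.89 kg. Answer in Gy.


Total energy deposited = rate * time * E_per
  = 847888 * 73424162 * 6.9e-12 = 429.5627 J
Dose = E_total / mass = 429.5627 / 19.89
Dose = 21.5969 Gy

21.5969 Gy


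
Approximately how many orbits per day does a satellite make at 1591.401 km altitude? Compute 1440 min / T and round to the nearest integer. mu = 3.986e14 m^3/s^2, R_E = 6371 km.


r = 7.962401e+06 m
T = 2*pi*sqrt(r^3/mu) = 7070.9422 s = 117.8490 min
revs/day = 1440 / 117.8490 = 12.2190
Rounded: 12 revolutions per day

12 revolutions per day


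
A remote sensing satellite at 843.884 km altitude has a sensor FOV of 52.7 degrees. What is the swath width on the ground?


FOV = 52.7 deg = 0.9197885 rad
swath = 2 * alt * tan(FOV/2) = 2 * 843.884 * tan(0.4598943)
swath = 2 * 843.884 * 0.4953171
swath = 835.9803 km

835.9803 km


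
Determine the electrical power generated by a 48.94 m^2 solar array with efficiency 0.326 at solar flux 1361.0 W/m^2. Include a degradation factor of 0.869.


P = area * eta * S * degradation
P = 48.94 * 0.326 * 1361.0 * 0.869
P = 18869.4598 W

18869.4598 W


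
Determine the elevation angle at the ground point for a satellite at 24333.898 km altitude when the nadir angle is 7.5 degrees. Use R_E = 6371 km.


r = R_E + alt = 30704.8980 km
Law of sines in the satellite / Earth-center / ground-point triangle:
  sin(nadir)/R_E = sin(90 + el)/r  =>  cos(el) = (r/R_E)*sin(nadir)
cos(el) = (30704.8980 / 6371.0000) * sin(7.5 deg) = 0.6290682
el = arccos(0.6290682) = 51.0186 deg
(Earth-central angle = 90 - nadir - el = 31.4814 deg)

51.0186 degrees


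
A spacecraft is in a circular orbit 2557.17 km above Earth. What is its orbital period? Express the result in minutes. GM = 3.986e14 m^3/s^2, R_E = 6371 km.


r = 8928.1700 km = 8.92817e+06 m
T = 2*pi*sqrt(r^3/mu) = 2*pi*sqrt(7.1168425e+20 / 3.986e14)
T = 8395.6611 s = 139.9277 min

139.9277 minutes


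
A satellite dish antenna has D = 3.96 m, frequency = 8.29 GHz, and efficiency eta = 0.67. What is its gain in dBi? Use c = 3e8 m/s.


lambda = c/f = 3e8 / 8.29e+09 = 0.03618818 m
G = eta*(pi*D/lambda)^2 = 0.67*(pi*3.96/0.03618818)^2
G = 79182.9124 (linear)
G = 10*log10(79182.9124) = 48.9863 dBi

48.9863 dBi


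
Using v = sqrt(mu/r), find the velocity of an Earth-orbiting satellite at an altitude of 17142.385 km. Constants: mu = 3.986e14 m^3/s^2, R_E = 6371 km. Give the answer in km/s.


r = R_E + alt = 6371.0 + 17142.385 = 23513.3850 km = 2.3513385e+07 m
v = sqrt(mu/r) = sqrt(3.986e14 / 2.3513385e+07) = 4117.2863 m/s = 4.1173 km/s

4.1173 km/s


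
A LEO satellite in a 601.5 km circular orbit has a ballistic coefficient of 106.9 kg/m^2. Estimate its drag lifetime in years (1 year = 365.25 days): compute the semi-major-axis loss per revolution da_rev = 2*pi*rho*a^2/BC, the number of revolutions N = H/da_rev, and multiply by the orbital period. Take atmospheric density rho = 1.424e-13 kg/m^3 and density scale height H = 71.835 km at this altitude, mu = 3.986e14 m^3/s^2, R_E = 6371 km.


a = R_E + alt = 6972.5000 km = 6.9725e+06 m
da_rev = 2*pi*rho*a^2/BC = 2*pi*1.424e-13*(6.9725e+06)^2/106.9 = 0.406901413 m per revolution
N = H/da_rev = 71835.0000 m / 0.406901413 m = 176541.5347 revolutions
P = 2*pi*sqrt(a^3/mu) = 5794.2070 s
lifetime = N*P = 176541.5347 * 5794.2070 = 1.0229182e+09 s = 11839.3310 days
years = 11839.3310 / 365.25 = 32.4143 years

32.4143 years


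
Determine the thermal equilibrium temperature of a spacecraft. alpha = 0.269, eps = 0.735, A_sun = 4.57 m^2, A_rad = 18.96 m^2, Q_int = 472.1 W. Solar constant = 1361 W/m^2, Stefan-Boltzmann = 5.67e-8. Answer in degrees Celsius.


Numerator = alpha*S*A_sun + Q_int = 0.269*1361*4.57 + 472.1 = 2145.2181 W
Denominator = eps*sigma*A_rad = 0.735*5.67e-8*18.96 = 7.9014852e-07 W/K^4
T^4 = 2.7149556e+09 K^4
T = 228.2657 K = -44.8843 C

-44.8843 degrees Celsius


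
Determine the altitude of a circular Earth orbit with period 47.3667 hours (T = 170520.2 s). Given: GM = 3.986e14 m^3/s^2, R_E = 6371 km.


T = 170520.2 s
r = (mu*T^2/(4*pi^2))^(1/3) = (3.986e14 * 170520.2^2 / (4*pi^2))^(1/3)
r = 6.6462459e+07 m = 66462.4594 km
alt = r - R_E = 66462.4594 - 6371 = 60091.4594 km

60091.4594 km


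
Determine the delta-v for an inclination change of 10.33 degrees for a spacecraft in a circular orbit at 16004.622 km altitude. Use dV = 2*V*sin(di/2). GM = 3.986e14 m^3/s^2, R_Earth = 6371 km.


r = 22375.6220 km = 2.2375622e+07 m
V = sqrt(mu/r) = 4220.6670 m/s
di = 10.33 deg = 0.1802925 rad
dV = 2*V*sin(di/2) = 2*4220.6670*sin(0.09014626)
dV = 759.9244 m/s = 0.7599244 km/s

0.7599 km/s


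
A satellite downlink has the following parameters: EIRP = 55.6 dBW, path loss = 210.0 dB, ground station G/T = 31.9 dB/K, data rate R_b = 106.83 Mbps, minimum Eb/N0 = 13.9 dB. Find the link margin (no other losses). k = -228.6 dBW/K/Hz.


C/N0 = EIRP - FSPL + G/T - k = 55.6 - 210.0 + 31.9 - (-228.6)
C/N0 = 106.1000 dB-Hz
R_b = 106.83 Mbps = 1.0683e+08 bps -> 10*log10(R_b) = 80.2869 dB-Hz
Eb/N0 = C/N0 - 10*log10(R_b) = 106.1000 - 80.2869 = 25.8131 dB
Margin = Eb/N0 - Eb/N0_req = 25.8131 - 13.9 = 11.9131 dB (link closes)

11.9131 dB


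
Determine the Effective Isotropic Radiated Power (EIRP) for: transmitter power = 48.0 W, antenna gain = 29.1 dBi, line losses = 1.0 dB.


Pt = 48.0 W = 16.8124 dBW
EIRP = Pt_dBW + Gt - losses = 16.8124 + 29.1 - 1.0 = 44.9124 dBW

44.9124 dBW


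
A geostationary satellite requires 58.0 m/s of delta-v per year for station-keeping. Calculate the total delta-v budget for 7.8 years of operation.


dV = rate * years = 58.0 * 7.8
dV = 452.4000 m/s

452.4000 m/s


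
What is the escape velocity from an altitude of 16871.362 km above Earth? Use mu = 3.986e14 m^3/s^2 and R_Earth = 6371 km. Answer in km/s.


r = 6371.0 + 16871.362 = 23242.3620 km = 2.3242362e+07 m
v_esc = sqrt(2*mu/r) = sqrt(2*3.986e14 / 2.3242362e+07)
v_esc = 5856.5724 m/s = 5.8566 km/s

5.8566 km/s


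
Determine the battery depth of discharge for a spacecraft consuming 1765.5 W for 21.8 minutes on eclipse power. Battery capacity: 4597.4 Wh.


E_used = P * t / 60 = 1765.5 * 21.8 / 60 = 641.4650 Wh
DOD = E_used / E_total * 100 = 641.4650 / 4597.4 * 100
DOD = 13.9528 %

13.9528 %


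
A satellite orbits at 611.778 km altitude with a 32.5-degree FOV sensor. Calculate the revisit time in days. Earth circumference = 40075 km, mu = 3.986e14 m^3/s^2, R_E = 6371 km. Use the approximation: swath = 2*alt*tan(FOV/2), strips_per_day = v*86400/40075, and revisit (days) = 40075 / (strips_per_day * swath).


swath = 2*611.778*tan(0.283616) = 356.6341 km
v = sqrt(mu/r) = 7555.3490 m/s = 7.5553 km/s
strips/day = v*86400/40075 = 7.5553*86400/40075 = 16.2890
coverage/day = strips * swath = 16.2890 * 356.6341 = 5809.2163 km
revisit = 40075 / 5809.2163 = 6.8985 days

6.8985 days


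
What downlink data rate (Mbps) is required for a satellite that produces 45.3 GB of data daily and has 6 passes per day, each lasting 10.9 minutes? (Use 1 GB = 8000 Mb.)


total contact time = 6 * 10.9 * 60 = 3924.0000 s
data = 45.3 GB = 362400.0000 Mb
rate = 362400.0000 / 3924.0000 = 92.3547 Mbps

92.3547 Mbps


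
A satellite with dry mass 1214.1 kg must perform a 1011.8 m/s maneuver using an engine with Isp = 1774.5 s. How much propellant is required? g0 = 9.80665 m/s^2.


ve = Isp * g0 = 1774.5 * 9.80665 = 17401.900425 m/s
mass ratio = exp(dv/ve) = exp(1011.8/17401.900425) = 1.05986663
m_prop = m_dry * (mr - 1) = 1214.1 * (1.05986663 - 1)
m_prop = 72.6841 kg

72.6841 kg
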